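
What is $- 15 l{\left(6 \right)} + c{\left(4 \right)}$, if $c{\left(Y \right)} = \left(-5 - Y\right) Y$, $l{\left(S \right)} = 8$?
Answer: $-156$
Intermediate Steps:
$c{\left(Y \right)} = Y \left(-5 - Y\right)$
$- 15 l{\left(6 \right)} + c{\left(4 \right)} = \left(-15\right) 8 - 4 \left(5 + 4\right) = -120 - 4 \cdot 9 = -120 - 36 = -156$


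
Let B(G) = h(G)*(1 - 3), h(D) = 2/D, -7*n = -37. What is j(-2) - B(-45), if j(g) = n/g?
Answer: -1721/630 ≈ -2.7317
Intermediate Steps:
n = 37/7 (n = -⅐*(-37) = 37/7 ≈ 5.2857)
j(g) = 37/(7*g)
B(G) = -4/G (B(G) = (2/G)*(1 - 3) = (2/G)*(-2) = -4/G)
j(-2) - B(-45) = (37/7)/(-2) - (-4)/(-45) = (37/7)*(-½) - (-4)*(-1)/45 = -37/14 - 1*4/45 = -37/14 - 4/45 = -1721/630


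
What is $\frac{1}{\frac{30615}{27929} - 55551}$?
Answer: $- \frac{27929}{1551453264} \approx -1.8002 \cdot 10^{-5}$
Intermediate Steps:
$\frac{1}{\frac{30615}{27929} - 55551} = \frac{1}{- \frac{1551453264}{27929}} = - \frac{27929}{1551453264}$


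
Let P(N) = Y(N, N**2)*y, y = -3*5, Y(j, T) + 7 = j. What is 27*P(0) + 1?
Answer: 2836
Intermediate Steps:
Y(j, T) = -7 + j
y = -15
P(N) = 105 - 15*N (P(N) = (-7 + N)*(-15) = 105 - 15*N)
27*P(0) + 1 = 27*(105 - 15*0) + 1 = 27*(105 + 0) + 1 = 27*105 + 1 = 2835 + 1 = 2836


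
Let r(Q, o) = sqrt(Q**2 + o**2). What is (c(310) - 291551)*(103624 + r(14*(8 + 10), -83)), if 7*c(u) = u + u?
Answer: -211417518888/7 - 2040237*sqrt(70393)/7 ≈ -3.0280e+10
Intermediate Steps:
c(u) = 2*u/7 (c(u) = (u + u)/7 = (2*u)/7 = 2*u/7)
(c(310) - 291551)*(103624 + r(14*(8 + 10), -83)) = ((2/7)*310 - 291551)*(103624 + sqrt((14*(8 + 10))**2 + (-83)**2)) = (620/7 - 291551)*(103624 + sqrt((14*18)**2 + 6889)) = -2040237*(103624 + sqrt(252**2 + 6889))/7 = -2040237*(103624 + sqrt(63504 + 6889))/7 = -2040237*(103624 + sqrt(70393))/7 = -211417518888/7 - 2040237*sqrt(70393)/7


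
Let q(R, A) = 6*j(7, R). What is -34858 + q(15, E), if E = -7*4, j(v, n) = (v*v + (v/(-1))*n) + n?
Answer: -35104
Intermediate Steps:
j(v, n) = n + v² - n*v (j(v, n) = (v² + (v*(-1))*n) + n = (v² + (-v)*n) + n = (v² - n*v) + n = n + v² - n*v)
E = -28
q(R, A) = 294 - 36*R (q(R, A) = 6*(R + 7² - 1*R*7) = 6*(R + 49 - 7*R) = 6*(49 - 6*R) = 294 - 36*R)
-34858 + q(15, E) = -34858 + (294 - 36*15) = -34858 + (294 - 540) = -34858 - 246 = -35104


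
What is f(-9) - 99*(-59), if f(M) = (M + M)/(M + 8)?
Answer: 5859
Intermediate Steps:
f(M) = 2*M/(8 + M) (f(M) = (2*M)/(8 + M) = 2*M/(8 + M))
f(-9) - 99*(-59) = 2*(-9)/(8 - 9) - 99*(-59) = 2*(-9)/(-1) + 5841 = 2*(-9)*(-1) + 5841 = 18 + 5841 = 5859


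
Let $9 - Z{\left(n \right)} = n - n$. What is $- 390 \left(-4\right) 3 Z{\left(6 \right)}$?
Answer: $42120$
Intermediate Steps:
$Z{\left(n \right)} = 9$ ($Z{\left(n \right)} = 9 - \left(n - n\right) = 9 - 0 = 9 + 0 = 9$)
$- 390 \left(-4\right) 3 Z{\left(6 \right)} = - 390 \left(-4\right) 3 \cdot 9 = - 390 \left(\left(-12\right) 9\right) = \left(-390\right) \left(-108\right) = 42120$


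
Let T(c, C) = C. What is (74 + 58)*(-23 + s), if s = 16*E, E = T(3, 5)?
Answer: 7524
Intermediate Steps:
E = 5
s = 80 (s = 16*5 = 80)
(74 + 58)*(-23 + s) = (74 + 58)*(-23 + 80) = 132*57 = 7524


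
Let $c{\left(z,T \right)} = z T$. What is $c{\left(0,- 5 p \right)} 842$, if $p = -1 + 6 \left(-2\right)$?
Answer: $0$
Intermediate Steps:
$p = -13$ ($p = -1 - 12 = -13$)
$c{\left(z,T \right)} = T z$
$c{\left(0,- 5 p \right)} 842 = \left(-5\right) \left(-13\right) 0 \cdot 842 = 65 \cdot 0 \cdot 842 = 0 \cdot 842 = 0$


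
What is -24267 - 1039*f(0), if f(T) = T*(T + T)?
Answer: -24267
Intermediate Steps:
f(T) = 2*T² (f(T) = T*(2*T) = 2*T²)
-24267 - 1039*f(0) = -24267 - 2078*0² = -24267 - 2078*0 = -24267 - 1039*0 = -24267 + 0 = -24267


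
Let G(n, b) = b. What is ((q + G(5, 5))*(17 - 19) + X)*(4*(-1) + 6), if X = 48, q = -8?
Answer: 108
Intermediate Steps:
((q + G(5, 5))*(17 - 19) + X)*(4*(-1) + 6) = ((-8 + 5)*(17 - 19) + 48)*(4*(-1) + 6) = (-3*(-2) + 48)*(-4 + 6) = (6 + 48)*2 = 54*2 = 108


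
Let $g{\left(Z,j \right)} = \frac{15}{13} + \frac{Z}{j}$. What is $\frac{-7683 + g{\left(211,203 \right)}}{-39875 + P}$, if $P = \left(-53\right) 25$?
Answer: $\frac{20269649}{108726800} \approx 0.18643$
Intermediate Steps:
$g{\left(Z,j \right)} = \frac{15}{13} + \frac{Z}{j}$ ($g{\left(Z,j \right)} = 15 \cdot \frac{1}{13} + \frac{Z}{j} = \frac{15}{13} + \frac{Z}{j}$)
$P = -1325$
$\frac{-7683 + g{\left(211,203 \right)}}{-39875 + P} = \frac{-7683 + \left(\frac{15}{13} + \frac{211}{203}\right)}{-39875 - 1325} = \frac{-7683 + \left(\frac{15}{13} + 211 \cdot \frac{1}{203}\right)}{-41200} = \left(-7683 + \left(\frac{15}{13} + \frac{211}{203}\right)\right) \left(- \frac{1}{41200}\right) = \left(-7683 + \frac{5788}{2639}\right) \left(- \frac{1}{41200}\right) = \left(- \frac{20269649}{2639}\right) \left(- \frac{1}{41200}\right) = \frac{20269649}{108726800}$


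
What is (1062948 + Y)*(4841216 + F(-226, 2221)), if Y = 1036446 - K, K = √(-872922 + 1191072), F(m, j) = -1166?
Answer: 10161171929700 - 72600750*√1414 ≈ 1.0158e+13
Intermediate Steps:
K = 15*√1414 (K = √318150 = 15*√1414 ≈ 564.05)
Y = 1036446 - 15*√1414 ≈ 1.0359e+6
(1062948 + Y)*(4841216 + F(-226, 2221)) = (1062948 + (1036446 - 15*√1414))*(4841216 - 1166) = (2099394 - 15*√1414)*4840050 = 10161171929700 - 72600750*√1414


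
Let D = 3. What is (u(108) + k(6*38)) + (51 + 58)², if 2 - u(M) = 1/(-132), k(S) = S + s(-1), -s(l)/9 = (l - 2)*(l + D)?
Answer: 1605781/132 ≈ 12165.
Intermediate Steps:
s(l) = -9*(-2 + l)*(3 + l) (s(l) = -9*(l - 2)*(l + 3) = -9*(-2 + l)*(3 + l))
k(S) = 54 + S (k(S) = S + (54 - 9*(-1) - 9*(-1)²) = S + (54 + 9 - 9*1) = S + (54 + 9 - 9) = S + 54 = 54 + S)
u(M) = 265/132 (u(M) = 2 - 1/(-132) = 2 - 1*(-1/132) = 2 + 1/132 = 265/132)
(u(108) + k(6*38)) + (51 + 58)² = (265/132 + (54 + 6*38)) + (51 + 58)² = (265/132 + (54 + 228)) + 109² = (265/132 + 282) + 11881 = 37489/132 + 11881 = 1605781/132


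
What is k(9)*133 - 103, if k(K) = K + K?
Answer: 2291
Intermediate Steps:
k(K) = 2*K
k(9)*133 - 103 = (2*9)*133 - 103 = 18*133 - 103 = 2394 - 103 = 2291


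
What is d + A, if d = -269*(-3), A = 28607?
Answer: 29414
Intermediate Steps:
d = 807
d + A = 807 + 28607 = 29414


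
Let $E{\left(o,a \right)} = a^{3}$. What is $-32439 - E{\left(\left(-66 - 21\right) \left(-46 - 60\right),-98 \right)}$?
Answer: $908753$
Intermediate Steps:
$-32439 - E{\left(\left(-66 - 21\right) \left(-46 - 60\right),-98 \right)} = -32439 - \left(-98\right)^{3} = -32439 - -941192 = -32439 + 941192 = 908753$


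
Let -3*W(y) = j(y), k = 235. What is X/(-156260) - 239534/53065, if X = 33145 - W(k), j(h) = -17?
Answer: -11756436469/2487581070 ≈ -4.7261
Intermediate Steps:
W(y) = 17/3 (W(y) = -1/3*(-17) = 17/3)
X = 99418/3 (X = 33145 - 1*17/3 = 33145 - 17/3 = 99418/3 ≈ 33139.)
X/(-156260) - 239534/53065 = (99418/3)/(-156260) - 239534/53065 = (99418/3)*(-1/156260) - 239534*1/53065 = -49709/234390 - 239534/53065 = -11756436469/2487581070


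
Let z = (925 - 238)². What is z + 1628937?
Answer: 2100906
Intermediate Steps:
z = 471969 (z = 687² = 471969)
z + 1628937 = 471969 + 1628937 = 2100906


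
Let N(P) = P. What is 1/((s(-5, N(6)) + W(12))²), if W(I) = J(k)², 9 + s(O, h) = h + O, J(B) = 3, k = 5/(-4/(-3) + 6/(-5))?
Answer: 1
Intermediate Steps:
k = 75/2 (k = 5/(-4*(-⅓) + 6*(-⅕)) = 5/(4/3 - 6/5) = 5/(2/15) = 5*(15/2) = 75/2 ≈ 37.500)
s(O, h) = -9 + O + h (s(O, h) = -9 + (h + O) = -9 + (O + h) = -9 + O + h)
W(I) = 9 (W(I) = 3² = 9)
1/((s(-5, N(6)) + W(12))²) = 1/(((-9 - 5 + 6) + 9)²) = 1/((-8 + 9)²) = 1/(1²) = 1/1 = 1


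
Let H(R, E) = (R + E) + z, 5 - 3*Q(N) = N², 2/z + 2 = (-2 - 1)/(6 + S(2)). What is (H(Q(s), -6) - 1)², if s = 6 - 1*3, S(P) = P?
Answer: 273529/3249 ≈ 84.189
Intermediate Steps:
z = -16/19 (z = 2/(-2 + (-2 - 1)/(6 + 2)) = 2/(-2 - 3/8) = 2/(-19/8) = 2*(-8/19) = -16/19 ≈ -0.84210)
s = 3 (s = 6 - 3 = 3)
Q(N) = 5/3 - N²/3
H(R, E) = -16/19 + E + R (H(R, E) = (R + E) - 16/19 = (E + R) - 16/19 = -16/19 + E + R)
(H(Q(s), -6) - 1)² = ((-16/19 - 6 + (5/3 - ⅓*3²)) - 1)² = ((-16/19 - 6 + (5/3 - ⅓*9)) - 1)² = ((-16/19 - 6 + (5/3 - 3)) - 1)² = ((-16/19 - 6 - 4/3) - 1)² = (-466/57 - 1)² = (-523/57)² = 273529/3249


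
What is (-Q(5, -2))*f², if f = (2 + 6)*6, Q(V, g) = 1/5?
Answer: -2304/5 ≈ -460.80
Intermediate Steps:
Q(V, g) = ⅕
f = 48 (f = 8*6 = 48)
(-Q(5, -2))*f² = -1*⅕*48² = -⅕*2304 = -2304/5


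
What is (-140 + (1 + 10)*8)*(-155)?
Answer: 8060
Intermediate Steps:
(-140 + (1 + 10)*8)*(-155) = (-140 + 11*8)*(-155) = (-140 + 88)*(-155) = -52*(-155) = 8060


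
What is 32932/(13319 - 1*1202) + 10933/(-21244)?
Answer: 567132247/257413548 ≈ 2.2032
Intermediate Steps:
32932/(13319 - 1*1202) + 10933/(-21244) = 32932/(13319 - 1202) + 10933*(-1/21244) = 32932/12117 - 10933/21244 = 567132247/257413548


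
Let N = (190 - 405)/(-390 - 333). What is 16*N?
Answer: 3440/723 ≈ 4.7579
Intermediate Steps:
N = 215/723 (N = -215/(-723) = -215*(-1/723) = 215/723 ≈ 0.29737)
16*N = 16*(215/723) = 3440/723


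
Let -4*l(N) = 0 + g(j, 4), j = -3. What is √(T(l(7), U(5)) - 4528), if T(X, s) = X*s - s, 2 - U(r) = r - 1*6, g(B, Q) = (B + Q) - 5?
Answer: 4*I*√283 ≈ 67.29*I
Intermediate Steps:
g(B, Q) = -5 + B + Q
U(r) = 8 - r (U(r) = 2 - (r - 1*6) = 2 - (r - 6) = 2 - (-6 + r) = 2 + (6 - r) = 8 - r)
l(N) = 1 (l(N) = -(0 + (-5 - 3 + 4))/4 = -(0 - 4)/4 = -¼*(-4) = 1)
T(X, s) = -s + X*s
√(T(l(7), U(5)) - 4528) = √((8 - 1*5)*(-1 + 1) - 4528) = √((8 - 5)*0 - 4528) = √(3*0 - 4528) = √(0 - 4528) = √(-4528) = 4*I*√283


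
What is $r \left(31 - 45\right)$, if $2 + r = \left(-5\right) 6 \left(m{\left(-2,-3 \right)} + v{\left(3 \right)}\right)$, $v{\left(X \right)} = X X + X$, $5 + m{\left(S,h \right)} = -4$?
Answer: $1288$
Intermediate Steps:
$m{\left(S,h \right)} = -9$ ($m{\left(S,h \right)} = -5 - 4 = -9$)
$v{\left(X \right)} = X + X^{2}$ ($v{\left(X \right)} = X^{2} + X = X + X^{2}$)
$r = -92$ ($r = -2 + \left(-5\right) 6 \left(-9 + 3 \left(1 + 3\right)\right) = -2 - 30 \left(-9 + 3 \cdot 4\right) = -2 - 30 \left(-9 + 12\right) = -2 - 90 = -92$)
$r \left(31 - 45\right) = - 92 \left(31 - 45\right) = \left(-92\right) \left(-14\right) = 1288$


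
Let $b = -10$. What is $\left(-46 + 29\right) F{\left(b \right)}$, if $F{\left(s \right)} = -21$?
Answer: $357$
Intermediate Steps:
$\left(-46 + 29\right) F{\left(b \right)} = \left(-46 + 29\right) \left(-21\right) = \left(-17\right) \left(-21\right) = 357$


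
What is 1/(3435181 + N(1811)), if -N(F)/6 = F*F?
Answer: -1/16243145 ≈ -6.1564e-8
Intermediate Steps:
N(F) = -6*F**2 (N(F) = -6*F*F = -6*F**2)
1/(3435181 + N(1811)) = 1/(3435181 - 6*1811**2) = 1/(3435181 - 6*3279721) = 1/(3435181 - 19678326) = 1/(-16243145) = -1/16243145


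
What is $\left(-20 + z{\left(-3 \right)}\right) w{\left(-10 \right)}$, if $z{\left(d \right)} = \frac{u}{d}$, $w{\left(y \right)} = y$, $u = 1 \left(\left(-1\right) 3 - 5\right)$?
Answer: $\frac{520}{3} \approx 173.33$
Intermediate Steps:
$u = -8$ ($u = 1 \left(-3 - 5\right) = 1 \left(-8\right) = -8$)
$z{\left(d \right)} = - \frac{8}{d}$
$\left(-20 + z{\left(-3 \right)}\right) w{\left(-10 \right)} = \left(-20 - \frac{8}{-3}\right) \left(-10\right) = \left(-20 - - \frac{8}{3}\right) \left(-10\right) = \left(-20 + \frac{8}{3}\right) \left(-10\right) = \left(- \frac{52}{3}\right) \left(-10\right) = \frac{520}{3}$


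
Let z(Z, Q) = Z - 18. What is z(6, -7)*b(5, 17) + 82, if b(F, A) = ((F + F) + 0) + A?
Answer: -242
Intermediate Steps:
z(Z, Q) = -18 + Z
b(F, A) = A + 2*F (b(F, A) = (2*F + 0) + A = 2*F + A = A + 2*F)
z(6, -7)*b(5, 17) + 82 = (-18 + 6)*(17 + 2*5) + 82 = -12*(17 + 10) + 82 = -12*27 + 82 = -324 + 82 = -242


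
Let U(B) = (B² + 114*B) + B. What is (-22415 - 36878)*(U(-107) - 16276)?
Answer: 1015807676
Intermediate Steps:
U(B) = B² + 115*B
(-22415 - 36878)*(U(-107) - 16276) = (-22415 - 36878)*(-107*(115 - 107) - 16276) = -59293*(-107*8 - 16276) = -59293*(-856 - 16276) = -59293*(-17132) = 1015807676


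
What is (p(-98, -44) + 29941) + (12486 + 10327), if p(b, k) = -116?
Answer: 52638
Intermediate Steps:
(p(-98, -44) + 29941) + (12486 + 10327) = (-116 + 29941) + (12486 + 10327) = 29825 + 22813 = 52638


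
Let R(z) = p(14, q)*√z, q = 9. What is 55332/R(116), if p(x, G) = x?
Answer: 477*√29/7 ≈ 366.96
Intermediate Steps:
R(z) = 14*√z
55332/R(116) = 55332/((14*√116)) = 55332/((14*(2*√29))) = 55332/((28*√29)) = 55332*(√29/812) = 477*√29/7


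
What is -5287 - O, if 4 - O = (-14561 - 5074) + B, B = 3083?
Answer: -21843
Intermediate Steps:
O = 16556 (O = 4 - ((-14561 - 5074) + 3083) = 4 - (-19635 + 3083) = 4 - 1*(-16552) = 4 + 16552 = 16556)
-5287 - O = -5287 - 1*16556 = -5287 - 16556 = -21843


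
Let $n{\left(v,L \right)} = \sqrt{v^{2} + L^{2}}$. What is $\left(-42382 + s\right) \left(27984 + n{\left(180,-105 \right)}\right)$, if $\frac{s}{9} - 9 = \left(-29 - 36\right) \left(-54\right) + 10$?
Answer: $-297218064 - 159315 \sqrt{193} \approx -2.9943 \cdot 10^{8}$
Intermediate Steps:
$n{\left(v,L \right)} = \sqrt{L^{2} + v^{2}}$
$s = 31761$ ($s = 81 + 9 \left(\left(-29 - 36\right) \left(-54\right) + 10\right) = 81 + 9 \left(\left(-65\right) \left(-54\right) + 10\right) = 81 + 9 \left(3510 + 10\right) = 81 + 9 \cdot 3520 = 81 + 31680 = 31761$)
$\left(-42382 + s\right) \left(27984 + n{\left(180,-105 \right)}\right) = \left(-42382 + 31761\right) \left(27984 + \sqrt{\left(-105\right)^{2} + 180^{2}}\right) = - 10621 \left(27984 + \sqrt{11025 + 32400}\right) = - 10621 \left(27984 + \sqrt{43425}\right) = - 10621 \left(27984 + 15 \sqrt{193}\right) = -297218064 - 159315 \sqrt{193}$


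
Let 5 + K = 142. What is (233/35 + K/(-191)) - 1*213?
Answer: -1384197/6685 ≈ -207.06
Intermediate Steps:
K = 137 (K = -5 + 142 = 137)
(233/35 + K/(-191)) - 1*213 = (233/35 + 137/(-191)) - 1*213 = (233*(1/35) + 137*(-1/191)) - 213 = (233/35 - 137/191) - 213 = 39708/6685 - 213 = -1384197/6685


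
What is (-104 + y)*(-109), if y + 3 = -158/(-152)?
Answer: 877777/76 ≈ 11550.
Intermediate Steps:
y = -149/76 (y = -3 - 158/(-152) = -3 - 158*(-1/152) = -3 + 79/76 = -149/76 ≈ -1.9605)
(-104 + y)*(-109) = (-104 - 149/76)*(-109) = -8053/76*(-109) = 877777/76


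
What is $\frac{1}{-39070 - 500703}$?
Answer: $- \frac{1}{539773} \approx -1.8526 \cdot 10^{-6}$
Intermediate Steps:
$\frac{1}{-39070 - 500703} = \frac{1}{-539773} = - \frac{1}{539773}$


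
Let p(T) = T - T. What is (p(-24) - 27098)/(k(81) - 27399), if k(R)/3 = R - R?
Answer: 27098/27399 ≈ 0.98901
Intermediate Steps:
k(R) = 0 (k(R) = 3*(R - R) = 3*0 = 0)
p(T) = 0
(p(-24) - 27098)/(k(81) - 27399) = (0 - 27098)/(0 - 27399) = -27098/(-27399) = -27098*(-1/27399) = 27098/27399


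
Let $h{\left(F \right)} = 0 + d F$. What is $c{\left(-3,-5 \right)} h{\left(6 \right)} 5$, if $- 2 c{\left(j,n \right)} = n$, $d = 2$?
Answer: $150$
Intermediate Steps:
$c{\left(j,n \right)} = - \frac{n}{2}$
$h{\left(F \right)} = 2 F$ ($h{\left(F \right)} = 0 + 2 F = 2 F$)
$c{\left(-3,-5 \right)} h{\left(6 \right)} 5 = \left(- \frac{1}{2}\right) \left(-5\right) 2 \cdot 6 \cdot 5 = \frac{5}{2} \cdot 12 \cdot 5 = 30 \cdot 5 = 150$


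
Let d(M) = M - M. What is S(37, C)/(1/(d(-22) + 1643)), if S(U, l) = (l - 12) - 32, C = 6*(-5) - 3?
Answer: -126511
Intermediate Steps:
C = -33 (C = -30 - 3 = -33)
S(U, l) = -44 + l (S(U, l) = (-12 + l) - 32 = -44 + l)
d(M) = 0
S(37, C)/(1/(d(-22) + 1643)) = (-44 - 33)/(1/(0 + 1643)) = -77/(1/1643) = -77/1/1643 = -77*1643 = -126511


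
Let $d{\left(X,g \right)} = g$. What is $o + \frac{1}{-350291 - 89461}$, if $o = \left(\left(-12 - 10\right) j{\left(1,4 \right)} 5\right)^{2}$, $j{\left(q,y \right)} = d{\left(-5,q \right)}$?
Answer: $\frac{5320999199}{439752} \approx 12100.0$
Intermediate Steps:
$j{\left(q,y \right)} = q$
$o = 12100$ ($o = \left(\left(-12 - 10\right) 1 \cdot 5\right)^{2} = \left(\left(-22\right) 5\right)^{2} = \left(-110\right)^{2} = 12100$)
$o + \frac{1}{-350291 - 89461} = 12100 + \frac{1}{-350291 - 89461} = 12100 + \frac{1}{-439752} = 12100 - \frac{1}{439752} = \frac{5320999199}{439752}$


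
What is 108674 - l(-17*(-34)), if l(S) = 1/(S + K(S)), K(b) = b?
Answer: 125627143/1156 ≈ 1.0867e+5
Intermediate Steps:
l(S) = 1/(2*S) (l(S) = 1/(S + S) = 1/(2*S))
108674 - l(-17*(-34)) = 108674 - 1/(2*((-17*(-34)))) = 108674 - 1/(2*578) = 108674 - 1*1/1156 = 108674 - 1/1156 = 125627143/1156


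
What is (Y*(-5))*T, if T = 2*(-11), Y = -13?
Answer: -1430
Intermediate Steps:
T = -22
(Y*(-5))*T = -13*(-5)*(-22) = 65*(-22) = -1430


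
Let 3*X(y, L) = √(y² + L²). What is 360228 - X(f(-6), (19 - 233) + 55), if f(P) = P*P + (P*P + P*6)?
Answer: 360228 - √2953 ≈ 3.6017e+5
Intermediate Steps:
f(P) = 2*P² + 6*P (f(P) = P² + (P² + 6*P) = 2*P² + 6*P)
X(y, L) = √(L² + y²)/3 (X(y, L) = √(y² + L²)/3 = √(L² + y²)/3)
360228 - X(f(-6), (19 - 233) + 55) = 360228 - √(((19 - 233) + 55)² + (2*(-6)*(3 - 6))²)/3 = 360228 - √((-214 + 55)² + (2*(-6)*(-3))²)/3 = 360228 - √((-159)² + 36²)/3 = 360228 - √(25281 + 1296)/3 = 360228 - √26577/3 = 360228 - 3*√2953/3 = 360228 - √2953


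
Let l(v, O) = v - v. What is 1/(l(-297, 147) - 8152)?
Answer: -1/8152 ≈ -0.00012267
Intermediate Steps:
l(v, O) = 0
1/(l(-297, 147) - 8152) = 1/(0 - 8152) = 1/(-8152) = -1/8152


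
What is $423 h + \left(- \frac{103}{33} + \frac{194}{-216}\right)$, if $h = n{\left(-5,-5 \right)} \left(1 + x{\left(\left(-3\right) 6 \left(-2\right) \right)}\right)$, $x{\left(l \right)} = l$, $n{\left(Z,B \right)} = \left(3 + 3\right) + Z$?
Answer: $\frac{18588613}{1188} \approx 15647.0$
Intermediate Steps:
$n{\left(Z,B \right)} = 6 + Z$
$h = 37$ ($h = \left(6 - 5\right) \left(1 + \left(-3\right) 6 \left(-2\right)\right) = 1 \left(1 - -36\right) = 1 \left(1 + 36\right) = 1 \cdot 37 = 37$)
$423 h + \left(- \frac{103}{33} + \frac{194}{-216}\right) = 423 \cdot 37 + \left(- \frac{103}{33} + \frac{194}{-216}\right) = 15651 + \left(\left(-103\right) \frac{1}{33} + 194 \left(- \frac{1}{216}\right)\right) = 15651 - \frac{4775}{1188} = \frac{18588613}{1188}$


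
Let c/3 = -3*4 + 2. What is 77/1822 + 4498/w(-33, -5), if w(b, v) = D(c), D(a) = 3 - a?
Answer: 8197897/60126 ≈ 136.35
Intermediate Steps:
c = -30 (c = 3*(-3*4 + 2) = 3*(-12 + 2) = 3*(-10) = -30)
w(b, v) = 33 (w(b, v) = 3 - 1*(-30) = 3 + 30 = 33)
77/1822 + 4498/w(-33, -5) = 77/1822 + 4498/33 = 8197897/60126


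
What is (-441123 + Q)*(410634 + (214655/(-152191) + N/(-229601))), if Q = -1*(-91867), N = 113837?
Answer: -5011405106377122092832/34943205791 ≈ -1.4342e+11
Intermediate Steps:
Q = 91867
(-441123 + Q)*(410634 + (214655/(-152191) + N/(-229601))) = (-441123 + 91867)*(410634 + (214655/(-152191) + 113837/(-229601))) = -349256*(410634 + (214655*(-1/152191) + 113837*(-1/229601))) = -349256*(410634 + (-214655/152191 - 113837/229601)) = -349256*(410634 - 66609969522/34943205791) = -349256*14348801756811972/34943205791 = -5011405106377122092832/34943205791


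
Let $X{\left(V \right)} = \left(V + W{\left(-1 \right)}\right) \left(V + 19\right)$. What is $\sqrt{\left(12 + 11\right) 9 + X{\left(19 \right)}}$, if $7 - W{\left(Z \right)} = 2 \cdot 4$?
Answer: $9 \sqrt{11} \approx 29.85$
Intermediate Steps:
$W{\left(Z \right)} = -1$ ($W{\left(Z \right)} = 7 - 2 \cdot 4 = 7 - 8 = -1$)
$X{\left(V \right)} = \left(-1 + V\right) \left(19 + V\right)$ ($X{\left(V \right)} = \left(V - 1\right) \left(V + 19\right) = \left(-1 + V\right) \left(19 + V\right)$)
$\sqrt{\left(12 + 11\right) 9 + X{\left(19 \right)}} = \sqrt{\left(12 + 11\right) 9 + \left(-19 + 19^{2} + 18 \cdot 19\right)} = \sqrt{23 \cdot 9 + \left(-19 + 361 + 342\right)} = \sqrt{207 + 684} = \sqrt{891} = 9 \sqrt{11}$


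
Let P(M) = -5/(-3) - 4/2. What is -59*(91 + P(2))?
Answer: -16048/3 ≈ -5349.3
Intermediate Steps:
P(M) = -1/3 (P(M) = -5*(-1/3) - 4*1/2 = 5/3 - 2 = -1/3)
-59*(91 + P(2)) = -59*(91 - 1/3) = -59*272/3 = -16048/3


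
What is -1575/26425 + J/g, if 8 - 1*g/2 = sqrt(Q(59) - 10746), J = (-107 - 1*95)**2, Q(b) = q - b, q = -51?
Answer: 3068417/206115 + 10201*I*sqrt(2714)/2730 ≈ 14.887 + 194.66*I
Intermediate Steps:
Q(b) = -51 - b
J = 40804 (J = (-107 - 95)**2 = (-202)**2 = 40804)
g = 16 - 4*I*sqrt(2714) (g = 16 - 2*sqrt((-51 - 1*59) - 10746) = 16 - 2*sqrt((-51 - 59) - 10746) = 16 - 2*sqrt(-110 - 10746) = 16 - 4*I*sqrt(2714) ≈ 16.0 - 208.38*I)
-1575/26425 + J/g = -1575/26425 + 40804/(16 - 4*I*sqrt(2714)) = -1575*1/26425 + 40804/(16 - 4*I*sqrt(2714)) = -9/151 + 40804/(16 - 4*I*sqrt(2714))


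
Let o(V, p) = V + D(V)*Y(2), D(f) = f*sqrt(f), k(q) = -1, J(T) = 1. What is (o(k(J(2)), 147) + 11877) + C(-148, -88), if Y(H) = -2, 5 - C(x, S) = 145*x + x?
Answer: 33489 + 2*I ≈ 33489.0 + 2.0*I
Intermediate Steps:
C(x, S) = 5 - 146*x (C(x, S) = 5 - (145*x + x) = 5 - 146*x)
D(f) = f**(3/2)
o(V, p) = V - 2*V**(3/2) (o(V, p) = V + V**(3/2)*(-2) = V - 2*V**(3/2))
(o(k(J(2)), 147) + 11877) + C(-148, -88) = ((-1 - (-2)*I) + 11877) + (5 - 146*(-148)) = ((-1 - (-2)*I) + 11877) + (5 + 21608) = ((-1 + 2*I) + 11877) + 21613 = (11876 + 2*I) + 21613 = 33489 + 2*I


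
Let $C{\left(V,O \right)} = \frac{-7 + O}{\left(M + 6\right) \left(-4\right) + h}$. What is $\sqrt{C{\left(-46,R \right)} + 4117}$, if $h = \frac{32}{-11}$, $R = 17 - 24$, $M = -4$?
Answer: $\frac{\sqrt{3706455}}{30} \approx 64.174$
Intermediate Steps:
$R = -7$
$h = - \frac{32}{11}$ ($h = 32 \left(- \frac{1}{11}\right) = - \frac{32}{11} \approx -2.9091$)
$C{\left(V,O \right)} = \frac{77}{120} - \frac{11 O}{120}$ ($C{\left(V,O \right)} = \frac{-7 + O}{\left(-4 + 6\right) \left(-4\right) - \frac{32}{11}} = \frac{-7 + O}{2 \left(-4\right) - \frac{32}{11}} = \frac{-7 + O}{-8 - \frac{32}{11}} = \frac{-7 + O}{- \frac{120}{11}} = \left(-7 + O\right) \left(- \frac{11}{120}\right) = \frac{77}{120} - \frac{11 O}{120}$)
$\sqrt{C{\left(-46,R \right)} + 4117} = \sqrt{\left(\frac{77}{120} - - \frac{77}{120}\right) + 4117} = \sqrt{\left(\frac{77}{120} + \frac{77}{120}\right) + 4117} = \sqrt{\frac{77}{60} + 4117} = \sqrt{\frac{247097}{60}} = \frac{\sqrt{3706455}}{30}$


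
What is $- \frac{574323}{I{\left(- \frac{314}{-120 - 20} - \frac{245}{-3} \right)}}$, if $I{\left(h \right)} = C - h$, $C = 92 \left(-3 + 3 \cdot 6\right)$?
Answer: $- \frac{120607830}{272179} \approx -443.12$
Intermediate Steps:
$C = 1380$ ($C = 92 \left(-3 + 18\right) = 92 \cdot 15 = 1380$)
$I{\left(h \right)} = 1380 - h$
$- \frac{574323}{I{\left(- \frac{314}{-120 - 20} - \frac{245}{-3} \right)}} = - \frac{574323}{1380 - \left(- \frac{314}{-120 - 20} - \frac{245}{-3}\right)} = - \frac{574323}{1380 - \left(- \frac{314}{-140} - - \frac{245}{3}\right)} = - \frac{574323}{1380 - \left(\left(-314\right) \left(- \frac{1}{140}\right) + \frac{245}{3}\right)} = - \frac{574323}{1380 - \left(\frac{157}{70} + \frac{245}{3}\right)} = - \frac{574323}{1380 - \frac{17621}{210}} = - \frac{574323}{\frac{272179}{210}} = \left(-574323\right) \frac{210}{272179} = - \frac{120607830}{272179}$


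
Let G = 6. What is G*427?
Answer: 2562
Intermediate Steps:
G*427 = 6*427 = 2562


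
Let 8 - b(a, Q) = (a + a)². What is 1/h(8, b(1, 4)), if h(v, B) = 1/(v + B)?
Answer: 12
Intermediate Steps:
b(a, Q) = 8 - 4*a² (b(a, Q) = 8 - (a + a)² = 8 - (2*a)² = 8 - 4*a²)
h(v, B) = 1/(B + v)
1/h(8, b(1, 4)) = 1/(1/((8 - 4*1²) + 8)) = 1/(1/((8 - 4*1) + 8)) = 1/(1/((8 - 4) + 8)) = 1/(1/(4 + 8)) = 1/(1/12) = 12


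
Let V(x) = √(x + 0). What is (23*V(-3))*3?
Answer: 69*I*√3 ≈ 119.51*I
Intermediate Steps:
V(x) = √x
(23*V(-3))*3 = (23*√(-3))*3 = (23*(I*√3))*3 = (23*I*√3)*3 = 69*I*√3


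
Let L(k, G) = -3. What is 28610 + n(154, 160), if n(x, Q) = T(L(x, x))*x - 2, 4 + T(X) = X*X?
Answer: 29378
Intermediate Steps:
T(X) = -4 + X**2 (T(X) = -4 + X*X = -4 + X**2)
n(x, Q) = -2 + 5*x (n(x, Q) = (-4 + (-3)**2)*x - 2 = (-4 + 9)*x - 2 = 5*x - 2 = -2 + 5*x)
28610 + n(154, 160) = 28610 + (-2 + 5*154) = 28610 + (-2 + 770) = 28610 + 768 = 29378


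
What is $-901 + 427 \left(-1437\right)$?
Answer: $-614500$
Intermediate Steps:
$-901 + 427 \left(-1437\right) = -901 - 613599 = -614500$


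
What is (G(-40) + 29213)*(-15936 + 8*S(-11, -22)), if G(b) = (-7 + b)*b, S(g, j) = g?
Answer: -498234232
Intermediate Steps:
G(b) = b*(-7 + b)
(G(-40) + 29213)*(-15936 + 8*S(-11, -22)) = (-40*(-7 - 40) + 29213)*(-15936 + 8*(-11)) = (-40*(-47) + 29213)*(-15936 - 88) = (1880 + 29213)*(-16024) = 31093*(-16024) = -498234232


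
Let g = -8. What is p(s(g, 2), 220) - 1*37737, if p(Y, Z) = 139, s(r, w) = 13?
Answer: -37598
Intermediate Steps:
p(s(g, 2), 220) - 1*37737 = 139 - 1*37737 = 139 - 37737 = -37598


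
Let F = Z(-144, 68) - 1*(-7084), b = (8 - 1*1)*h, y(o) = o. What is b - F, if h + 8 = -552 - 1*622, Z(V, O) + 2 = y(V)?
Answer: -15212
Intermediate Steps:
Z(V, O) = -2 + V
h = -1182 (h = -8 + (-552 - 1*622) = -8 + (-552 - 622) = -8 - 1174 = -1182)
b = -8274 (b = (8 - 1*1)*(-1182) = (8 - 1)*(-1182) = 7*(-1182) = -8274)
F = 6938 (F = (-2 - 144) - 1*(-7084) = -146 + 7084 = 6938)
b - F = -8274 - 1*6938 = -8274 - 6938 = -15212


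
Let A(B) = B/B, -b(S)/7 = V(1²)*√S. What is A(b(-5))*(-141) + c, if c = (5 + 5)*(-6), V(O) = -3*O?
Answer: -201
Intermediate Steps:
b(S) = 21*√S (b(S) = -7*(-3*1²)*√S = -7*(-3*1)*√S = -(-21)*√S = 21*√S)
c = -60 (c = 10*(-6) = -60)
A(B) = 1
A(b(-5))*(-141) + c = 1*(-141) - 60 = -141 - 60 = -201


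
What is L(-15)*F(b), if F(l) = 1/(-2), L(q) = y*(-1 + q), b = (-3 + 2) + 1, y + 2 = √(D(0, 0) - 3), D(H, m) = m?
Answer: -16 + 8*I*√3 ≈ -16.0 + 13.856*I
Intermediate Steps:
y = -2 + I*√3 (y = -2 + √(0 - 3) = -2 + √(-3) = -2 + I*√3 ≈ -2.0 + 1.732*I)
b = 0 (b = -1 + 1 = 0)
L(q) = (-1 + q)*(-2 + I*√3) (L(q) = (-2 + I*√3)*(-1 + q) = (-1 + q)*(-2 + I*√3))
F(l) = -½
L(-15)*F(b) = -(-1 - 15)*(2 - I*√3)*(-½) = -1*(-16)*(2 - I*√3)*(-½) = (32 - 16*I*√3)*(-½) = -16 + 8*I*√3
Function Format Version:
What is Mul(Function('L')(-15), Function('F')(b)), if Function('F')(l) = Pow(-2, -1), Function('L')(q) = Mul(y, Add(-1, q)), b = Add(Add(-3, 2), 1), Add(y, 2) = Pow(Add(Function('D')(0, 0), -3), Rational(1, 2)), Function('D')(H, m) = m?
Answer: Add(-16, Mul(8, I, Pow(3, Rational(1, 2)))) ≈ Add(-16.000, Mul(13.856, I))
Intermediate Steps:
y = Add(-2, Mul(I, Pow(3, Rational(1, 2)))) (y = Add(-2, Pow(Add(0, -3), Rational(1, 2))) = Add(-2, Pow(-3, Rational(1, 2))) = Add(-2, Mul(I, Pow(3, Rational(1, 2)))) ≈ Add(-2.0000, Mul(1.7320, I)))
b = 0 (b = Add(-1, 1) = 0)
Function('L')(q) = Mul(Add(-1, q), Add(-2, Mul(I, Pow(3, Rational(1, 2))))) (Function('L')(q) = Mul(Add(-2, Mul(I, Pow(3, Rational(1, 2)))), Add(-1, q)) = Mul(Add(-1, q), Add(-2, Mul(I, Pow(3, Rational(1, 2))))))
Function('F')(l) = Rational(-1, 2)
Mul(Function('L')(-15), Function('F')(b)) = Mul(Mul(-1, Add(-1, -15), Add(2, Mul(-1, I, Pow(3, Rational(1, 2))))), Rational(-1, 2)) = Mul(Mul(-1, -16, Add(2, Mul(-1, I, Pow(3, Rational(1, 2))))), Rational(-1, 2)) = Mul(Add(32, Mul(-16, I, Pow(3, Rational(1, 2)))), Rational(-1, 2)) = Add(-16, Mul(8, I, Pow(3, Rational(1, 2))))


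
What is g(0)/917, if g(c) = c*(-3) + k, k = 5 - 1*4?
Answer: 1/917 ≈ 0.0010905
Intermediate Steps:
k = 1 (k = 5 - 4 = 1)
g(c) = 1 - 3*c (g(c) = c*(-3) + 1 = -3*c + 1 = 1 - 3*c)
g(0)/917 = (1 - 3*0)/917 = (1 + 0)*(1/917) = 1*(1/917) = 1/917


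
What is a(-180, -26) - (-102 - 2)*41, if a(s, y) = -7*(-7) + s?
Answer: 4133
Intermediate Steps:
a(s, y) = 49 + s
a(-180, -26) - (-102 - 2)*41 = (49 - 180) - (-102 - 2)*41 = -131 - (-104)*41 = -131 - 1*(-4264) = -131 + 4264 = 4133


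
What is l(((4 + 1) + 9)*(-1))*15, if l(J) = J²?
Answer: 2940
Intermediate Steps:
l(((4 + 1) + 9)*(-1))*15 = (((4 + 1) + 9)*(-1))²*15 = ((5 + 9)*(-1))²*15 = (14*(-1))²*15 = (-14)²*15 = 196*15 = 2940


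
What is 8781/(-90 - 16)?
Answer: -8781/106 ≈ -82.840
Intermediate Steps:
8781/(-90 - 16) = 8781/(-106) = -1/106*8781 = -8781/106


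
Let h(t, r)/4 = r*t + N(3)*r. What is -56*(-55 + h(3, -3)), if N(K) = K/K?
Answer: 5768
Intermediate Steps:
N(K) = 1
h(t, r) = 4*r + 4*r*t (h(t, r) = 4*(r*t + 1*r) = 4*(r*t + r) = 4*(r + r*t) = 4*r + 4*r*t)
-56*(-55 + h(3, -3)) = -56*(-55 + 4*(-3)*(1 + 3)) = -56*(-55 + 4*(-3)*4) = -56*(-55 - 48) = -56*(-103) = 5768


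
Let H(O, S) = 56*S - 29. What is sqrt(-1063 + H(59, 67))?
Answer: 2*sqrt(665) ≈ 51.575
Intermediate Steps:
H(O, S) = -29 + 56*S
sqrt(-1063 + H(59, 67)) = sqrt(-1063 + (-29 + 56*67)) = sqrt(-1063 + (-29 + 3752)) = sqrt(-1063 + 3723) = sqrt(2660) = 2*sqrt(665)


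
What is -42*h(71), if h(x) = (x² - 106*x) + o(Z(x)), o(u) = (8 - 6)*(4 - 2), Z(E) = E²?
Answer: 104202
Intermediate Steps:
o(u) = 4 (o(u) = 2*2 = 4)
h(x) = 4 + x² - 106*x (h(x) = (x² - 106*x) + 4 = 4 + x² - 106*x)
-42*h(71) = -42*(4 + 71² - 106*71) = -42*(4 + 5041 - 7526) = -42*(-2481) = 104202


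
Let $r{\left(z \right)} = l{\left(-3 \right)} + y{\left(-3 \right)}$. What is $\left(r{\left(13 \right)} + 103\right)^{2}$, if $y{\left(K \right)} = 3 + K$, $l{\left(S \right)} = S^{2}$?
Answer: $12544$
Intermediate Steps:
$r{\left(z \right)} = 9$ ($r{\left(z \right)} = \left(-3\right)^{2} + \left(3 - 3\right) = 9 + 0 = 9$)
$\left(r{\left(13 \right)} + 103\right)^{2} = \left(9 + 103\right)^{2} = 112^{2} = 12544$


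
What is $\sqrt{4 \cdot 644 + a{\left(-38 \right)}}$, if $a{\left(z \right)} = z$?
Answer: $3 \sqrt{282} \approx 50.379$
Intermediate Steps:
$\sqrt{4 \cdot 644 + a{\left(-38 \right)}} = \sqrt{4 \cdot 644 - 38} = \sqrt{2576 - 38} = \sqrt{2538} = 3 \sqrt{282}$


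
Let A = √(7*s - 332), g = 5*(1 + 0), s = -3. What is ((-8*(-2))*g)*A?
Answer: 80*I*√353 ≈ 1503.1*I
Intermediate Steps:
g = 5 (g = 5*1 = 5)
A = I*√353 (A = √(7*(-3) - 332) = √(-21 - 332) = √(-353) = I*√353 ≈ 18.788*I)
((-8*(-2))*g)*A = (-8*(-2)*5)*(I*√353) = (16*5)*(I*√353) = 80*(I*√353) = 80*I*√353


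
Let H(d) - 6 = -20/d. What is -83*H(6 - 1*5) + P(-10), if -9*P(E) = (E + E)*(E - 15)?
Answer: 9958/9 ≈ 1106.4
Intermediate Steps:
P(E) = -2*E*(-15 + E)/9 (P(E) = -(E + E)*(E - 15)/9 = -2*E*(-15 + E)/9)
H(d) = 6 - 20/d
-83*H(6 - 1*5) + P(-10) = -83*(6 - 20/(6 - 1*5)) + (2/9)*(-10)*(15 - 1*(-10)) = -83*(6 - 20/(6 - 5)) + (2/9)*(-10)*(15 + 10) = -83*(6 - 20/1) + (2/9)*(-10)*25 = -83*(6 - 20*1) - 500/9 = -83*(6 - 20) - 500/9 = -83*(-14) - 500/9 = 1162 - 500/9 = 9958/9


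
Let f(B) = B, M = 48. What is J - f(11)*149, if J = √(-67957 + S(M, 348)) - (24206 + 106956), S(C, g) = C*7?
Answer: -132801 + I*√67621 ≈ -1.328e+5 + 260.04*I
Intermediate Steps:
S(C, g) = 7*C
J = -131162 + I*√67621 (J = √(-67957 + 7*48) - (24206 + 106956) = √(-67957 + 336) - 1*131162 = √(-67621) - 131162 = I*√67621 - 131162 = -131162 + I*√67621 ≈ -1.3116e+5 + 260.04*I)
J - f(11)*149 = (-131162 + I*√67621) - 11*149 = (-131162 + I*√67621) - 1*1639 = (-131162 + I*√67621) - 1639 = -132801 + I*√67621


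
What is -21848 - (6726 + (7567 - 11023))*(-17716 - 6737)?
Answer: 79939462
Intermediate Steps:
-21848 - (6726 + (7567 - 11023))*(-17716 - 6737) = -21848 - (6726 - 3456)*(-24453) = -21848 - 3270*(-24453) = -21848 - 1*(-79961310) = -21848 + 79961310 = 79939462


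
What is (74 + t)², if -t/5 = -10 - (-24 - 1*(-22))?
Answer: 12996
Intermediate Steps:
t = 40 (t = -5*(-10 - (-24 - 1*(-22))) = -5*(-10 - (-24 + 22)) = -5*(-10 - 1*(-2)) = -5*(-10 + 2) = -5*(-8) = 40)
(74 + t)² = (74 + 40)² = 114² = 12996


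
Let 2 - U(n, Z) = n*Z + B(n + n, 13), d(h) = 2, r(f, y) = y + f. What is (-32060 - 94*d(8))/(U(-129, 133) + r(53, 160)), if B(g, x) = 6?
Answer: -16124/8683 ≈ -1.8570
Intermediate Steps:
r(f, y) = f + y
U(n, Z) = -4 - Z*n (U(n, Z) = 2 - (n*Z + 6) = 2 - (Z*n + 6) = 2 - (6 + Z*n) = 2 + (-6 - Z*n) = -4 - Z*n)
(-32060 - 94*d(8))/(U(-129, 133) + r(53, 160)) = (-32060 - 94*2)/((-4 - 1*133*(-129)) + (53 + 160)) = (-32060 - 188)/((-4 + 17157) + 213) = -32248/(17153 + 213) = -32248/17366 = -32248*1/17366 = -16124/8683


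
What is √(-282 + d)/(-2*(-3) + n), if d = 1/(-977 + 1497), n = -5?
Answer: I*√19063070/260 ≈ 16.793*I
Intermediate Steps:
d = 1/520 ≈ 0.0019231
√(-282 + d)/(-2*(-3) + n) = √(-282 + 1/520)/(-2*(-3) - 5) = √(-146639/520)/(6 - 5) = (I*√19063070/260)/1 = (I*√19063070/260)*1 = I*√19063070/260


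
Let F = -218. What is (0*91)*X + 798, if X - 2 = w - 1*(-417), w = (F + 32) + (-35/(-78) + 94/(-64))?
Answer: 798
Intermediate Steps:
w = -233401/1248 (w = (-218 + 32) + (-35/(-78) + 94/(-64)) = -186 + (-35*(-1/78) + 94*(-1/64)) = -186 + (35/78 - 47/32) = -186 - 1273/1248 = -233401/1248 ≈ -187.02)
X = 289511/1248 (X = 2 + (-233401/1248 - 1*(-417)) = 2 + (-233401/1248 + 417) = 2 + 287015/1248 = 289511/1248 ≈ 231.98)
(0*91)*X + 798 = (0*91)*(289511/1248) + 798 = 0*(289511/1248) + 798 = 0 + 798 = 798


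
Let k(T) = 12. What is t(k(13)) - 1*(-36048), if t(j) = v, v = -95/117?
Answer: 4217521/117 ≈ 36047.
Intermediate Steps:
v = -95/117 (v = -95*1/117 = -95/117 ≈ -0.81197)
t(j) = -95/117
t(k(13)) - 1*(-36048) = -95/117 - 1*(-36048) = -95/117 + 36048 = 4217521/117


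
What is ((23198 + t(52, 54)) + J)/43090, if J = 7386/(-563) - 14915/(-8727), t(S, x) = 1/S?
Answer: 5923985111593/11009135284680 ≈ 0.53810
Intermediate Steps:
J = -56060477/4913301 (J = 7386*(-1/563) - 14915*(-1/8727) = -7386/563 + 14915/8727 = -56060477/4913301 ≈ -11.410)
((23198 + t(52, 54)) + J)/43090 = ((23198 + 1/52) - 56060477/4913301)/43090 = ((23198 + 1/52) - 56060477/4913301)*(1/43090) = (1206297/52 - 56060477/4913301)*(1/43090) = (5923985111593/255491652)*(1/43090) = 5923985111593/11009135284680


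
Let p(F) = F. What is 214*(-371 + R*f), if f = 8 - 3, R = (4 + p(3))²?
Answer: -26964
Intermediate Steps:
R = 49 (R = (4 + 3)² = 7² = 49)
f = 5
214*(-371 + R*f) = 214*(-371 + 49*5) = 214*(-371 + 245) = 214*(-126) = -26964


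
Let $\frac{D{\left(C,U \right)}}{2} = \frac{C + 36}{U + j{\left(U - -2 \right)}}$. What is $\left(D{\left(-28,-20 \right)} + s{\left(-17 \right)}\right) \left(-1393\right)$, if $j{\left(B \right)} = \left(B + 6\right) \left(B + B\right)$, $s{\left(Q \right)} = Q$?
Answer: $\frac{2433571}{103} \approx 23627.0$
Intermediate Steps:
$j{\left(B \right)} = 2 B \left(6 + B\right)$ ($j{\left(B \right)} = \left(6 + B\right) 2 B = 2 B \left(6 + B\right)$)
$D{\left(C,U \right)} = \frac{2 \left(36 + C\right)}{U + 2 \left(2 + U\right) \left(8 + U\right)}$ ($D{\left(C,U \right)} = 2 \frac{C + 36}{U + 2 \left(U - -2\right) \left(6 + \left(U - -2\right)\right)} = 2 \frac{36 + C}{U + 2 \left(U + 2\right) \left(6 + \left(U + 2\right)\right)} = 2 \frac{36 + C}{U + 2 \left(2 + U\right) \left(6 + \left(2 + U\right)\right)} = 2 \frac{36 + C}{U + 2 \left(2 + U\right) \left(8 + U\right)} = \frac{2 \left(36 + C\right)}{U + 2 \left(2 + U\right) \left(8 + U\right)}$)
$\left(D{\left(-28,-20 \right)} + s{\left(-17 \right)}\right) \left(-1393\right) = \left(\frac{2 \left(36 - 28\right)}{-20 + 2 \left(2 - 20\right) \left(8 - 20\right)} - 17\right) \left(-1393\right) = \left(2 \frac{1}{-20 + 2 \left(-18\right) \left(-12\right)} 8 - 17\right) \left(-1393\right) = \left(2 \frac{1}{-20 + 432} \cdot 8 - 17\right) \left(-1393\right) = \left(2 \cdot \frac{1}{412} \cdot 8 - 17\right) \left(-1393\right) = \left(\frac{4}{103} - 17\right) \left(-1393\right) = \left(- \frac{1747}{103}\right) \left(-1393\right) = \frac{2433571}{103}$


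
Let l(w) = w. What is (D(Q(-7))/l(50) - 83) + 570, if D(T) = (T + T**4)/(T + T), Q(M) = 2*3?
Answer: 48917/100 ≈ 489.17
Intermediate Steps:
Q(M) = 6
D(T) = (T + T**4)/(2*T) (D(T) = (T + T**4)/((2*T)) = (T + T**4)*(1/(2*T)) = (T + T**4)/(2*T))
(D(Q(-7))/l(50) - 83) + 570 = ((1/2 + (1/2)*6**3)/50 - 83) + 570 = ((1/2 + (1/2)*216)*(1/50) - 83) + 570 = ((1/2 + 108)*(1/50) - 83) + 570 = ((217/2)*(1/50) - 83) + 570 = (217/100 - 83) + 570 = -8083/100 + 570 = 48917/100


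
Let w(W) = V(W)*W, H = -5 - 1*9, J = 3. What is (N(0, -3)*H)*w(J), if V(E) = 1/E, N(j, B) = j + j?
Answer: 0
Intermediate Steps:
N(j, B) = 2*j
H = -14 (H = -5 - 9 = -14)
w(W) = 1 (w(W) = W/W = 1)
(N(0, -3)*H)*w(J) = ((2*0)*(-14))*1 = (0*(-14))*1 = 0*1 = 0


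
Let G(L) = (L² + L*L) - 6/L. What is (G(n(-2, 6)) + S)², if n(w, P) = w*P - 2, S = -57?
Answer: 5513104/49 ≈ 1.1251e+5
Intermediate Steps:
n(w, P) = -2 + P*w (n(w, P) = P*w - 2 = -2 + P*w)
G(L) = -6/L + 2*L² (G(L) = (L² + L²) - 6/L = 2*L² - 6/L = -6/L + 2*L²)
(G(n(-2, 6)) + S)² = (2*(-3 + (-2 + 6*(-2))³)/(-2 + 6*(-2)) - 57)² = (2*(-3 + (-2 - 12)³)/(-2 - 12) - 57)² = (2*(-3 + (-14)³)/(-14) - 57)² = (2*(-1/14)*(-3 - 2744) - 57)² = (2*(-1/14)*(-2747) - 57)² = (2747/7 - 57)² = (2348/7)² = 5513104/49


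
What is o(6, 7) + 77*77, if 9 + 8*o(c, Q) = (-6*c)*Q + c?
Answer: 47177/8 ≈ 5897.1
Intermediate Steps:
o(c, Q) = -9/8 + c/8 - 3*Q*c/4 (o(c, Q) = -9/8 + ((-6*c)*Q + c)/8 = -9/8 + (-6*Q*c + c)/8 = -9/8 + (c - 6*Q*c)/8 = -9/8 + (c/8 - 3*Q*c/4) = -9/8 + c/8 - 3*Q*c/4)
o(6, 7) + 77*77 = (-9/8 + (1/8)*6 - 3/4*7*6) + 77*77 = (-9/8 + 3/4 - 63/2) + 5929 = -255/8 + 5929 = 47177/8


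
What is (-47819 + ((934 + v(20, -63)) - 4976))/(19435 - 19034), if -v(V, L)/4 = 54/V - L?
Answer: -260619/2005 ≈ -129.98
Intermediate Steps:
v(V, L) = -216/V + 4*L (v(V, L) = -4*(54/V - L) = -4*(-L + 54/V) = -216/V + 4*L)
(-47819 + ((934 + v(20, -63)) - 4976))/(19435 - 19034) = (-47819 + ((934 + (-216/20 + 4*(-63))) - 4976))/(19435 - 19034) = (-47819 + ((934 + (-216*1/20 - 252)) - 4976))/401 = (-47819 + ((934 + (-54/5 - 252)) - 4976))*(1/401) = (-47819 + ((934 - 1314/5) - 4976))*(1/401) = (-47819 + (3356/5 - 4976))*(1/401) = (-47819 - 21524/5)*(1/401) = -260619/5*1/401 = -260619/2005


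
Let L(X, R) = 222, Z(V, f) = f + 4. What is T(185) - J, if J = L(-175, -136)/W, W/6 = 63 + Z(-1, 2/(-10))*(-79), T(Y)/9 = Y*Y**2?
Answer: 67583765435/1186 ≈ 5.6985e+7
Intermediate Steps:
T(Y) = 9*Y**3 (T(Y) = 9*(Y*Y**2) = 9*Y**3)
Z(V, f) = 4 + f
W = -7116/5 (W = 6*(63 + (4 + 2/(-10))*(-79)) = 6*(63 + (4 + 2*(-1/10))*(-79)) = 6*(63 + (4 - 1/5)*(-79)) = 6*(63 + (19/5)*(-79)) = 6*(63 - 1501/5) = 6*(-1186/5) = -7116/5 ≈ -1423.2)
J = -185/1186 (J = 222/(-7116/5) = 222*(-5/7116) = -185/1186 ≈ -0.15599)
T(185) - J = 9*185**3 - 1*(-185/1186) = 9*6331625 + 185/1186 = 56984625 + 185/1186 = 67583765435/1186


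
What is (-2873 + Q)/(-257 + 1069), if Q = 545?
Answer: -582/203 ≈ -2.8670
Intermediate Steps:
(-2873 + Q)/(-257 + 1069) = (-2873 + 545)/(-257 + 1069) = -2328/812 = -2328*1/812 = -582/203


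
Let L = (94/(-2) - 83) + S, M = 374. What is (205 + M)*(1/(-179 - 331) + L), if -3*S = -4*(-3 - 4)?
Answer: -13714773/170 ≈ -80675.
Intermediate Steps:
S = -28/3 (S = -(-4)*(-3 - 4)/3 = -(-4)*(-7)/3 = -⅓*28 = -28/3 ≈ -9.3333)
L = -418/3 (L = (94/(-2) - 83) - 28/3 = (94*(-½) - 83) - 28/3 = (-47 - 83) - 28/3 = -130 - 28/3 = -418/3 ≈ -139.33)
(205 + M)*(1/(-179 - 331) + L) = (205 + 374)*(1/(-179 - 331) - 418/3) = 579*(1/(-510) - 418/3) = 579*(-1/510 - 418/3) = 579*(-23687/170) = -13714773/170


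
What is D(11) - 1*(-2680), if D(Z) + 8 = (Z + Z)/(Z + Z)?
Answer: 2673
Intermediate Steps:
D(Z) = -7 (D(Z) = -8 + (Z + Z)/(Z + Z) = -8 + (2*Z)/((2*Z)) = -8 + (2*Z)*(1/(2*Z)) = -8 + 1 = -7)
D(11) - 1*(-2680) = -7 - 1*(-2680) = -7 + 2680 = 2673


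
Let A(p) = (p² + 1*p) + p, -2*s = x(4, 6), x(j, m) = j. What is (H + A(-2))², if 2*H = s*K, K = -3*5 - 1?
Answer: 256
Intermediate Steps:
s = -2 (s = -½*4 = -2)
A(p) = p² + 2*p (A(p) = (p² + p) + p = (p + p²) + p = p² + 2*p)
K = -16 (K = -15 - 1 = -16)
H = 16 (H = (-2*(-16))/2 = (½)*32 = 16)
(H + A(-2))² = (16 - 2*(2 - 2))² = (16 - 2*0)² = (16 + 0)² = 16² = 256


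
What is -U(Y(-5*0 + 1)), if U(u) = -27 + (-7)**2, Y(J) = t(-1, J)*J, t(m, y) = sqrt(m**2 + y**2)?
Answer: -22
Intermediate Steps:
Y(J) = J*sqrt(1 + J**2) (Y(J) = sqrt((-1)**2 + J**2)*J = sqrt(1 + J**2)*J = J*sqrt(1 + J**2))
U(u) = 22 (U(u) = -27 + 49 = 22)
-U(Y(-5*0 + 1)) = -1*22 = -22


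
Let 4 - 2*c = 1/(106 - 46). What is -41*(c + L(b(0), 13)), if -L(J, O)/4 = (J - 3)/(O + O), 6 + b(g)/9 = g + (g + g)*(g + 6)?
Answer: -688267/1560 ≈ -441.20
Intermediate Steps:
b(g) = -54 + 9*g + 18*g*(6 + g) (b(g) = -54 + 9*(g + (g + g)*(g + 6)) = -54 + 9*(g + (2*g)*(6 + g)) = -54 + 9*(g + 2*g*(6 + g)) = -54 + (9*g + 18*g*(6 + g)) = -54 + 9*g + 18*g*(6 + g))
L(J, O) = -2*(-3 + J)/O (L(J, O) = -4*(J - 3)/(O + O) = -4*(-3 + J)/(2*O) = -4*(-3 + J)*1/(2*O) = -2*(-3 + J)/O)
c = 239/120 (c = 2 - 1/(2*(106 - 46)) = 2 - 1/2/60 = 2 - 1/2*1/60 = 2 - 1/120 = 239/120 ≈ 1.9917)
-41*(c + L(b(0), 13)) = -41*(239/120 + 2*(3 - (-54 + 18*0**2 + 117*0))/13) = -41*(239/120 + 2*(1/13)*(3 - (-54 + 18*0 + 0))) = -41*(239/120 + 2*(1/13)*(3 - (-54 + 0 + 0))) = -41*(239/120 + 2*(1/13)*(3 - 1*(-54))) = -41*(239/120 + 2*(1/13)*(3 + 54)) = -41*(239/120 + 2*(1/13)*57) = -41*(239/120 + 114/13) = -41*16787/1560 = -688267/1560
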